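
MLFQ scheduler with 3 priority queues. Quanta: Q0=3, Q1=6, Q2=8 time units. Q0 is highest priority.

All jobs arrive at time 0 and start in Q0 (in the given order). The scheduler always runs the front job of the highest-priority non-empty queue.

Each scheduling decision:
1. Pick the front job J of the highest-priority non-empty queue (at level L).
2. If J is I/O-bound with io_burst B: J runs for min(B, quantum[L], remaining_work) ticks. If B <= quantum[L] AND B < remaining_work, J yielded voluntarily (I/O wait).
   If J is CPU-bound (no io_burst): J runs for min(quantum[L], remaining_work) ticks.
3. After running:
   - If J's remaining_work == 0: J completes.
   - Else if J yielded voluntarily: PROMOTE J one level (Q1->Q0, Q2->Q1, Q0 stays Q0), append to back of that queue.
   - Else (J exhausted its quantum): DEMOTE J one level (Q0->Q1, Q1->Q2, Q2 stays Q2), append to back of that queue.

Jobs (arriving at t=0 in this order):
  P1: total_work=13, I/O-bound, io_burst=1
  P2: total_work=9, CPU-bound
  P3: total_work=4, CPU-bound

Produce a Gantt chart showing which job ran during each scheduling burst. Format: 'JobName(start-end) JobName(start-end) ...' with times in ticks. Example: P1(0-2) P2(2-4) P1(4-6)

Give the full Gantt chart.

Answer: P1(0-1) P2(1-4) P3(4-7) P1(7-8) P1(8-9) P1(9-10) P1(10-11) P1(11-12) P1(12-13) P1(13-14) P1(14-15) P1(15-16) P1(16-17) P1(17-18) P1(18-19) P2(19-25) P3(25-26)

Derivation:
t=0-1: P1@Q0 runs 1, rem=12, I/O yield, promote→Q0. Q0=[P2,P3,P1] Q1=[] Q2=[]
t=1-4: P2@Q0 runs 3, rem=6, quantum used, demote→Q1. Q0=[P3,P1] Q1=[P2] Q2=[]
t=4-7: P3@Q0 runs 3, rem=1, quantum used, demote→Q1. Q0=[P1] Q1=[P2,P3] Q2=[]
t=7-8: P1@Q0 runs 1, rem=11, I/O yield, promote→Q0. Q0=[P1] Q1=[P2,P3] Q2=[]
t=8-9: P1@Q0 runs 1, rem=10, I/O yield, promote→Q0. Q0=[P1] Q1=[P2,P3] Q2=[]
t=9-10: P1@Q0 runs 1, rem=9, I/O yield, promote→Q0. Q0=[P1] Q1=[P2,P3] Q2=[]
t=10-11: P1@Q0 runs 1, rem=8, I/O yield, promote→Q0. Q0=[P1] Q1=[P2,P3] Q2=[]
t=11-12: P1@Q0 runs 1, rem=7, I/O yield, promote→Q0. Q0=[P1] Q1=[P2,P3] Q2=[]
t=12-13: P1@Q0 runs 1, rem=6, I/O yield, promote→Q0. Q0=[P1] Q1=[P2,P3] Q2=[]
t=13-14: P1@Q0 runs 1, rem=5, I/O yield, promote→Q0. Q0=[P1] Q1=[P2,P3] Q2=[]
t=14-15: P1@Q0 runs 1, rem=4, I/O yield, promote→Q0. Q0=[P1] Q1=[P2,P3] Q2=[]
t=15-16: P1@Q0 runs 1, rem=3, I/O yield, promote→Q0. Q0=[P1] Q1=[P2,P3] Q2=[]
t=16-17: P1@Q0 runs 1, rem=2, I/O yield, promote→Q0. Q0=[P1] Q1=[P2,P3] Q2=[]
t=17-18: P1@Q0 runs 1, rem=1, I/O yield, promote→Q0. Q0=[P1] Q1=[P2,P3] Q2=[]
t=18-19: P1@Q0 runs 1, rem=0, completes. Q0=[] Q1=[P2,P3] Q2=[]
t=19-25: P2@Q1 runs 6, rem=0, completes. Q0=[] Q1=[P3] Q2=[]
t=25-26: P3@Q1 runs 1, rem=0, completes. Q0=[] Q1=[] Q2=[]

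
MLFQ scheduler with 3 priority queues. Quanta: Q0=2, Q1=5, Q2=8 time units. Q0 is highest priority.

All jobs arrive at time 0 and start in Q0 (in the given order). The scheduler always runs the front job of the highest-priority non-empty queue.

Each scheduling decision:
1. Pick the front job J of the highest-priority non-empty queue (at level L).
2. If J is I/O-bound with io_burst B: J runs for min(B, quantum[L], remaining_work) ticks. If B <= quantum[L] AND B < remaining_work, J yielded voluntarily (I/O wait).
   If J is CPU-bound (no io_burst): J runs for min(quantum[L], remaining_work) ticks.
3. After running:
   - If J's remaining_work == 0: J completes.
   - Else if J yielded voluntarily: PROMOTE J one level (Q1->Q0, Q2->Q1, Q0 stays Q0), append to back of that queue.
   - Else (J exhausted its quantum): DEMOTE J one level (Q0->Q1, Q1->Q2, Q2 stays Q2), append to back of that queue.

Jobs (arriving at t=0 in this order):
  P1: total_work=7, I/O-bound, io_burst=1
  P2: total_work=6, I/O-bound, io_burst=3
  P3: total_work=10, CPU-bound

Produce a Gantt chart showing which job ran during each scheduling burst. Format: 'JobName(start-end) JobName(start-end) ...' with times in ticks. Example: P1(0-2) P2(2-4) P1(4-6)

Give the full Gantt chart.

Answer: P1(0-1) P2(1-3) P3(3-5) P1(5-6) P1(6-7) P1(7-8) P1(8-9) P1(9-10) P1(10-11) P2(11-14) P2(14-15) P3(15-20) P3(20-23)

Derivation:
t=0-1: P1@Q0 runs 1, rem=6, I/O yield, promote→Q0. Q0=[P2,P3,P1] Q1=[] Q2=[]
t=1-3: P2@Q0 runs 2, rem=4, quantum used, demote→Q1. Q0=[P3,P1] Q1=[P2] Q2=[]
t=3-5: P3@Q0 runs 2, rem=8, quantum used, demote→Q1. Q0=[P1] Q1=[P2,P3] Q2=[]
t=5-6: P1@Q0 runs 1, rem=5, I/O yield, promote→Q0. Q0=[P1] Q1=[P2,P3] Q2=[]
t=6-7: P1@Q0 runs 1, rem=4, I/O yield, promote→Q0. Q0=[P1] Q1=[P2,P3] Q2=[]
t=7-8: P1@Q0 runs 1, rem=3, I/O yield, promote→Q0. Q0=[P1] Q1=[P2,P3] Q2=[]
t=8-9: P1@Q0 runs 1, rem=2, I/O yield, promote→Q0. Q0=[P1] Q1=[P2,P3] Q2=[]
t=9-10: P1@Q0 runs 1, rem=1, I/O yield, promote→Q0. Q0=[P1] Q1=[P2,P3] Q2=[]
t=10-11: P1@Q0 runs 1, rem=0, completes. Q0=[] Q1=[P2,P3] Q2=[]
t=11-14: P2@Q1 runs 3, rem=1, I/O yield, promote→Q0. Q0=[P2] Q1=[P3] Q2=[]
t=14-15: P2@Q0 runs 1, rem=0, completes. Q0=[] Q1=[P3] Q2=[]
t=15-20: P3@Q1 runs 5, rem=3, quantum used, demote→Q2. Q0=[] Q1=[] Q2=[P3]
t=20-23: P3@Q2 runs 3, rem=0, completes. Q0=[] Q1=[] Q2=[]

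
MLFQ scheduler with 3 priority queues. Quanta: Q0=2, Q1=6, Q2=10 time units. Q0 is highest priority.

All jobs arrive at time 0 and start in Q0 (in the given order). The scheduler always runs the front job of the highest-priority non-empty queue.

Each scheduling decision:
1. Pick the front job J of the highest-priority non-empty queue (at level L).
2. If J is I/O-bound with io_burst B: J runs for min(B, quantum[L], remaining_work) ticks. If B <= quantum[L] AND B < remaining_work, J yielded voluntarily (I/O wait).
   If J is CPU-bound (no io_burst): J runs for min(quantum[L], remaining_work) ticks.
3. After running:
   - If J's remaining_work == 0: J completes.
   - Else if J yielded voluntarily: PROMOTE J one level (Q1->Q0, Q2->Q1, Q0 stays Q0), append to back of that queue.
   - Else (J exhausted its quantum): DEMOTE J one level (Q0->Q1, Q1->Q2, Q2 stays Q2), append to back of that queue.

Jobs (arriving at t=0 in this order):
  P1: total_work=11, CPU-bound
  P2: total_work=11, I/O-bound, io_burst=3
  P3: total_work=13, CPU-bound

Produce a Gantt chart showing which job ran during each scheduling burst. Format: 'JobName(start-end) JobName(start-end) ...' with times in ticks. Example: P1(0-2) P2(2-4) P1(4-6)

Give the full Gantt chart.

Answer: P1(0-2) P2(2-4) P3(4-6) P1(6-12) P2(12-15) P2(15-17) P3(17-23) P2(23-26) P2(26-27) P1(27-30) P3(30-35)

Derivation:
t=0-2: P1@Q0 runs 2, rem=9, quantum used, demote→Q1. Q0=[P2,P3] Q1=[P1] Q2=[]
t=2-4: P2@Q0 runs 2, rem=9, quantum used, demote→Q1. Q0=[P3] Q1=[P1,P2] Q2=[]
t=4-6: P3@Q0 runs 2, rem=11, quantum used, demote→Q1. Q0=[] Q1=[P1,P2,P3] Q2=[]
t=6-12: P1@Q1 runs 6, rem=3, quantum used, demote→Q2. Q0=[] Q1=[P2,P3] Q2=[P1]
t=12-15: P2@Q1 runs 3, rem=6, I/O yield, promote→Q0. Q0=[P2] Q1=[P3] Q2=[P1]
t=15-17: P2@Q0 runs 2, rem=4, quantum used, demote→Q1. Q0=[] Q1=[P3,P2] Q2=[P1]
t=17-23: P3@Q1 runs 6, rem=5, quantum used, demote→Q2. Q0=[] Q1=[P2] Q2=[P1,P3]
t=23-26: P2@Q1 runs 3, rem=1, I/O yield, promote→Q0. Q0=[P2] Q1=[] Q2=[P1,P3]
t=26-27: P2@Q0 runs 1, rem=0, completes. Q0=[] Q1=[] Q2=[P1,P3]
t=27-30: P1@Q2 runs 3, rem=0, completes. Q0=[] Q1=[] Q2=[P3]
t=30-35: P3@Q2 runs 5, rem=0, completes. Q0=[] Q1=[] Q2=[]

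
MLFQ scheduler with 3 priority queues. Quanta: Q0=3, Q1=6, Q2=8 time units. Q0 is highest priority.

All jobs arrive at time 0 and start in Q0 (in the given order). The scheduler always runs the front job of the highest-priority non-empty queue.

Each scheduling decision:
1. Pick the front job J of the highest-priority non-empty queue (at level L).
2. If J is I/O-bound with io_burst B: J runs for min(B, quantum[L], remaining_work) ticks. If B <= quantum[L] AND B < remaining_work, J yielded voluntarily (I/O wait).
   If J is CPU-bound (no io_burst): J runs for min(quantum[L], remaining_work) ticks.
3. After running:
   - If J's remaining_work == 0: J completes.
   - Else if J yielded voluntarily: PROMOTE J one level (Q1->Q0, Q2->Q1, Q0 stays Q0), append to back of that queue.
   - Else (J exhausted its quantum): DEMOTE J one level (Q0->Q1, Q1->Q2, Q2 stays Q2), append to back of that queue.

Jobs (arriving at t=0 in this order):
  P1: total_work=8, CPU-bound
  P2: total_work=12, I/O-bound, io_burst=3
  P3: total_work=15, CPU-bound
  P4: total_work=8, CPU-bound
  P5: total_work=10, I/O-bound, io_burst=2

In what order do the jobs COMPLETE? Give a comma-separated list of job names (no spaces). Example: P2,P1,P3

t=0-3: P1@Q0 runs 3, rem=5, quantum used, demote→Q1. Q0=[P2,P3,P4,P5] Q1=[P1] Q2=[]
t=3-6: P2@Q0 runs 3, rem=9, I/O yield, promote→Q0. Q0=[P3,P4,P5,P2] Q1=[P1] Q2=[]
t=6-9: P3@Q0 runs 3, rem=12, quantum used, demote→Q1. Q0=[P4,P5,P2] Q1=[P1,P3] Q2=[]
t=9-12: P4@Q0 runs 3, rem=5, quantum used, demote→Q1. Q0=[P5,P2] Q1=[P1,P3,P4] Q2=[]
t=12-14: P5@Q0 runs 2, rem=8, I/O yield, promote→Q0. Q0=[P2,P5] Q1=[P1,P3,P4] Q2=[]
t=14-17: P2@Q0 runs 3, rem=6, I/O yield, promote→Q0. Q0=[P5,P2] Q1=[P1,P3,P4] Q2=[]
t=17-19: P5@Q0 runs 2, rem=6, I/O yield, promote→Q0. Q0=[P2,P5] Q1=[P1,P3,P4] Q2=[]
t=19-22: P2@Q0 runs 3, rem=3, I/O yield, promote→Q0. Q0=[P5,P2] Q1=[P1,P3,P4] Q2=[]
t=22-24: P5@Q0 runs 2, rem=4, I/O yield, promote→Q0. Q0=[P2,P5] Q1=[P1,P3,P4] Q2=[]
t=24-27: P2@Q0 runs 3, rem=0, completes. Q0=[P5] Q1=[P1,P3,P4] Q2=[]
t=27-29: P5@Q0 runs 2, rem=2, I/O yield, promote→Q0. Q0=[P5] Q1=[P1,P3,P4] Q2=[]
t=29-31: P5@Q0 runs 2, rem=0, completes. Q0=[] Q1=[P1,P3,P4] Q2=[]
t=31-36: P1@Q1 runs 5, rem=0, completes. Q0=[] Q1=[P3,P4] Q2=[]
t=36-42: P3@Q1 runs 6, rem=6, quantum used, demote→Q2. Q0=[] Q1=[P4] Q2=[P3]
t=42-47: P4@Q1 runs 5, rem=0, completes. Q0=[] Q1=[] Q2=[P3]
t=47-53: P3@Q2 runs 6, rem=0, completes. Q0=[] Q1=[] Q2=[]

Answer: P2,P5,P1,P4,P3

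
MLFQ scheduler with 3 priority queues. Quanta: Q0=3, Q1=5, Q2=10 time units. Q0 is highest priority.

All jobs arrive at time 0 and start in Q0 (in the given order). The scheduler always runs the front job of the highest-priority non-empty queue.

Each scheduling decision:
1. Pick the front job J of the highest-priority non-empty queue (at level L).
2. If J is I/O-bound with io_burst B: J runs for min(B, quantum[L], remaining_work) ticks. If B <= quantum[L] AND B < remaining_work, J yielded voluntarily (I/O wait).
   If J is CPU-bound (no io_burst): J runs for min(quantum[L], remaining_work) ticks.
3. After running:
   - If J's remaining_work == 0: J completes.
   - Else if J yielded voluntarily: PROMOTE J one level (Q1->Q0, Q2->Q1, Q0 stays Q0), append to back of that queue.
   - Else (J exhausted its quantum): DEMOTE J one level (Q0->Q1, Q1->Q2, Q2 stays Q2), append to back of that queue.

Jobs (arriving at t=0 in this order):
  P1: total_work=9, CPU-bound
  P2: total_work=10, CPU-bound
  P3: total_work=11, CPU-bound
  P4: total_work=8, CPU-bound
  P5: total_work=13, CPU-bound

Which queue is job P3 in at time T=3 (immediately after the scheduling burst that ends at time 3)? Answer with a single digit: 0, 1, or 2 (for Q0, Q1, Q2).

t=0-3: P1@Q0 runs 3, rem=6, quantum used, demote→Q1. Q0=[P2,P3,P4,P5] Q1=[P1] Q2=[]
t=3-6: P2@Q0 runs 3, rem=7, quantum used, demote→Q1. Q0=[P3,P4,P5] Q1=[P1,P2] Q2=[]
t=6-9: P3@Q0 runs 3, rem=8, quantum used, demote→Q1. Q0=[P4,P5] Q1=[P1,P2,P3] Q2=[]
t=9-12: P4@Q0 runs 3, rem=5, quantum used, demote→Q1. Q0=[P5] Q1=[P1,P2,P3,P4] Q2=[]
t=12-15: P5@Q0 runs 3, rem=10, quantum used, demote→Q1. Q0=[] Q1=[P1,P2,P3,P4,P5] Q2=[]
t=15-20: P1@Q1 runs 5, rem=1, quantum used, demote→Q2. Q0=[] Q1=[P2,P3,P4,P5] Q2=[P1]
t=20-25: P2@Q1 runs 5, rem=2, quantum used, demote→Q2. Q0=[] Q1=[P3,P4,P5] Q2=[P1,P2]
t=25-30: P3@Q1 runs 5, rem=3, quantum used, demote→Q2. Q0=[] Q1=[P4,P5] Q2=[P1,P2,P3]
t=30-35: P4@Q1 runs 5, rem=0, completes. Q0=[] Q1=[P5] Q2=[P1,P2,P3]
t=35-40: P5@Q1 runs 5, rem=5, quantum used, demote→Q2. Q0=[] Q1=[] Q2=[P1,P2,P3,P5]
t=40-41: P1@Q2 runs 1, rem=0, completes. Q0=[] Q1=[] Q2=[P2,P3,P5]
t=41-43: P2@Q2 runs 2, rem=0, completes. Q0=[] Q1=[] Q2=[P3,P5]
t=43-46: P3@Q2 runs 3, rem=0, completes. Q0=[] Q1=[] Q2=[P5]
t=46-51: P5@Q2 runs 5, rem=0, completes. Q0=[] Q1=[] Q2=[]

Answer: 0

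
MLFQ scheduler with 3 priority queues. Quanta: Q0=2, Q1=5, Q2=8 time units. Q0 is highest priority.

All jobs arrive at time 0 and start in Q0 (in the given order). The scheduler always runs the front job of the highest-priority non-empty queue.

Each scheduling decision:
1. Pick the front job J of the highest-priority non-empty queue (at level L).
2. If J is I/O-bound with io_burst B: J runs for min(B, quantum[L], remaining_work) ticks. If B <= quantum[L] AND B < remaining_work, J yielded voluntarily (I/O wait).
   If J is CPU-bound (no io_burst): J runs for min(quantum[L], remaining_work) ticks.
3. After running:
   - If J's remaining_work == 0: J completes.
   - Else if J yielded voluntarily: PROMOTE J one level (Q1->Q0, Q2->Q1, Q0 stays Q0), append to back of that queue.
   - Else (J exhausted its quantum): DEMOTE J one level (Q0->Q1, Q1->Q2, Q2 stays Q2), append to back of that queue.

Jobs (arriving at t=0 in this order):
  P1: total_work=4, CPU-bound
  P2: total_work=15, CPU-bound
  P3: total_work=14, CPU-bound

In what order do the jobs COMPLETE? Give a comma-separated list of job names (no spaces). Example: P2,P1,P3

t=0-2: P1@Q0 runs 2, rem=2, quantum used, demote→Q1. Q0=[P2,P3] Q1=[P1] Q2=[]
t=2-4: P2@Q0 runs 2, rem=13, quantum used, demote→Q1. Q0=[P3] Q1=[P1,P2] Q2=[]
t=4-6: P3@Q0 runs 2, rem=12, quantum used, demote→Q1. Q0=[] Q1=[P1,P2,P3] Q2=[]
t=6-8: P1@Q1 runs 2, rem=0, completes. Q0=[] Q1=[P2,P3] Q2=[]
t=8-13: P2@Q1 runs 5, rem=8, quantum used, demote→Q2. Q0=[] Q1=[P3] Q2=[P2]
t=13-18: P3@Q1 runs 5, rem=7, quantum used, demote→Q2. Q0=[] Q1=[] Q2=[P2,P3]
t=18-26: P2@Q2 runs 8, rem=0, completes. Q0=[] Q1=[] Q2=[P3]
t=26-33: P3@Q2 runs 7, rem=0, completes. Q0=[] Q1=[] Q2=[]

Answer: P1,P2,P3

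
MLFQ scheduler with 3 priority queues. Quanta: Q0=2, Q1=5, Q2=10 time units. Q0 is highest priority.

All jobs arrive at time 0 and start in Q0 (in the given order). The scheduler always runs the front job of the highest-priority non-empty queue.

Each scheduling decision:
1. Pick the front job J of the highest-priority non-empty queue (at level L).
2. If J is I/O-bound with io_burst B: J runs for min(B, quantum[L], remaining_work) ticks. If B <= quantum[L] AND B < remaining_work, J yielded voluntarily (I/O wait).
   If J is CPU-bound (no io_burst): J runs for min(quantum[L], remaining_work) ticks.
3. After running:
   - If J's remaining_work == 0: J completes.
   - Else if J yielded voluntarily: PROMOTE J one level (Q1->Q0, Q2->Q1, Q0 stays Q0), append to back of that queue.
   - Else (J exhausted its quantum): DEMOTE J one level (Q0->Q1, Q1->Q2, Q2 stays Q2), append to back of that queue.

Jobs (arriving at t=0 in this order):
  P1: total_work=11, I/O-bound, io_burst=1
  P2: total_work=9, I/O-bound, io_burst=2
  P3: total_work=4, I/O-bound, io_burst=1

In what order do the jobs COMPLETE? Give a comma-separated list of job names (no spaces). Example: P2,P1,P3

Answer: P3,P2,P1

Derivation:
t=0-1: P1@Q0 runs 1, rem=10, I/O yield, promote→Q0. Q0=[P2,P3,P1] Q1=[] Q2=[]
t=1-3: P2@Q0 runs 2, rem=7, I/O yield, promote→Q0. Q0=[P3,P1,P2] Q1=[] Q2=[]
t=3-4: P3@Q0 runs 1, rem=3, I/O yield, promote→Q0. Q0=[P1,P2,P3] Q1=[] Q2=[]
t=4-5: P1@Q0 runs 1, rem=9, I/O yield, promote→Q0. Q0=[P2,P3,P1] Q1=[] Q2=[]
t=5-7: P2@Q0 runs 2, rem=5, I/O yield, promote→Q0. Q0=[P3,P1,P2] Q1=[] Q2=[]
t=7-8: P3@Q0 runs 1, rem=2, I/O yield, promote→Q0. Q0=[P1,P2,P3] Q1=[] Q2=[]
t=8-9: P1@Q0 runs 1, rem=8, I/O yield, promote→Q0. Q0=[P2,P3,P1] Q1=[] Q2=[]
t=9-11: P2@Q0 runs 2, rem=3, I/O yield, promote→Q0. Q0=[P3,P1,P2] Q1=[] Q2=[]
t=11-12: P3@Q0 runs 1, rem=1, I/O yield, promote→Q0. Q0=[P1,P2,P3] Q1=[] Q2=[]
t=12-13: P1@Q0 runs 1, rem=7, I/O yield, promote→Q0. Q0=[P2,P3,P1] Q1=[] Q2=[]
t=13-15: P2@Q0 runs 2, rem=1, I/O yield, promote→Q0. Q0=[P3,P1,P2] Q1=[] Q2=[]
t=15-16: P3@Q0 runs 1, rem=0, completes. Q0=[P1,P2] Q1=[] Q2=[]
t=16-17: P1@Q0 runs 1, rem=6, I/O yield, promote→Q0. Q0=[P2,P1] Q1=[] Q2=[]
t=17-18: P2@Q0 runs 1, rem=0, completes. Q0=[P1] Q1=[] Q2=[]
t=18-19: P1@Q0 runs 1, rem=5, I/O yield, promote→Q0. Q0=[P1] Q1=[] Q2=[]
t=19-20: P1@Q0 runs 1, rem=4, I/O yield, promote→Q0. Q0=[P1] Q1=[] Q2=[]
t=20-21: P1@Q0 runs 1, rem=3, I/O yield, promote→Q0. Q0=[P1] Q1=[] Q2=[]
t=21-22: P1@Q0 runs 1, rem=2, I/O yield, promote→Q0. Q0=[P1] Q1=[] Q2=[]
t=22-23: P1@Q0 runs 1, rem=1, I/O yield, promote→Q0. Q0=[P1] Q1=[] Q2=[]
t=23-24: P1@Q0 runs 1, rem=0, completes. Q0=[] Q1=[] Q2=[]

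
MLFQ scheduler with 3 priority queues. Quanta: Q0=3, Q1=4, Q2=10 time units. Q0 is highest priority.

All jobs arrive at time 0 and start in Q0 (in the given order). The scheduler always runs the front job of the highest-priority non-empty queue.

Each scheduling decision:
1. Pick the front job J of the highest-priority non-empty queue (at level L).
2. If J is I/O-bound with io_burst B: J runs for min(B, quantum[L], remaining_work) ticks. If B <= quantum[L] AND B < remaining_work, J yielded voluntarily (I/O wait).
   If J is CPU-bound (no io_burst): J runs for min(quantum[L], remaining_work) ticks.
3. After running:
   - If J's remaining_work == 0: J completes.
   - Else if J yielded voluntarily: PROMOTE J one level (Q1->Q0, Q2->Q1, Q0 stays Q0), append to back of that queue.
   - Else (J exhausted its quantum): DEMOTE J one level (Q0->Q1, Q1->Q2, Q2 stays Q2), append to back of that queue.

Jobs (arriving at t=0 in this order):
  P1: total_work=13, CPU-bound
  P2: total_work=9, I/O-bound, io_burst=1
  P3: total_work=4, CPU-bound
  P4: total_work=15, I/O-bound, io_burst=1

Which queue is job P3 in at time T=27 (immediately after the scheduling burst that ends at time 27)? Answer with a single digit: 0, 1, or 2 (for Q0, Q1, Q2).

Answer: 1

Derivation:
t=0-3: P1@Q0 runs 3, rem=10, quantum used, demote→Q1. Q0=[P2,P3,P4] Q1=[P1] Q2=[]
t=3-4: P2@Q0 runs 1, rem=8, I/O yield, promote→Q0. Q0=[P3,P4,P2] Q1=[P1] Q2=[]
t=4-7: P3@Q0 runs 3, rem=1, quantum used, demote→Q1. Q0=[P4,P2] Q1=[P1,P3] Q2=[]
t=7-8: P4@Q0 runs 1, rem=14, I/O yield, promote→Q0. Q0=[P2,P4] Q1=[P1,P3] Q2=[]
t=8-9: P2@Q0 runs 1, rem=7, I/O yield, promote→Q0. Q0=[P4,P2] Q1=[P1,P3] Q2=[]
t=9-10: P4@Q0 runs 1, rem=13, I/O yield, promote→Q0. Q0=[P2,P4] Q1=[P1,P3] Q2=[]
t=10-11: P2@Q0 runs 1, rem=6, I/O yield, promote→Q0. Q0=[P4,P2] Q1=[P1,P3] Q2=[]
t=11-12: P4@Q0 runs 1, rem=12, I/O yield, promote→Q0. Q0=[P2,P4] Q1=[P1,P3] Q2=[]
t=12-13: P2@Q0 runs 1, rem=5, I/O yield, promote→Q0. Q0=[P4,P2] Q1=[P1,P3] Q2=[]
t=13-14: P4@Q0 runs 1, rem=11, I/O yield, promote→Q0. Q0=[P2,P4] Q1=[P1,P3] Q2=[]
t=14-15: P2@Q0 runs 1, rem=4, I/O yield, promote→Q0. Q0=[P4,P2] Q1=[P1,P3] Q2=[]
t=15-16: P4@Q0 runs 1, rem=10, I/O yield, promote→Q0. Q0=[P2,P4] Q1=[P1,P3] Q2=[]
t=16-17: P2@Q0 runs 1, rem=3, I/O yield, promote→Q0. Q0=[P4,P2] Q1=[P1,P3] Q2=[]
t=17-18: P4@Q0 runs 1, rem=9, I/O yield, promote→Q0. Q0=[P2,P4] Q1=[P1,P3] Q2=[]
t=18-19: P2@Q0 runs 1, rem=2, I/O yield, promote→Q0. Q0=[P4,P2] Q1=[P1,P3] Q2=[]
t=19-20: P4@Q0 runs 1, rem=8, I/O yield, promote→Q0. Q0=[P2,P4] Q1=[P1,P3] Q2=[]
t=20-21: P2@Q0 runs 1, rem=1, I/O yield, promote→Q0. Q0=[P4,P2] Q1=[P1,P3] Q2=[]
t=21-22: P4@Q0 runs 1, rem=7, I/O yield, promote→Q0. Q0=[P2,P4] Q1=[P1,P3] Q2=[]
t=22-23: P2@Q0 runs 1, rem=0, completes. Q0=[P4] Q1=[P1,P3] Q2=[]
t=23-24: P4@Q0 runs 1, rem=6, I/O yield, promote→Q0. Q0=[P4] Q1=[P1,P3] Q2=[]
t=24-25: P4@Q0 runs 1, rem=5, I/O yield, promote→Q0. Q0=[P4] Q1=[P1,P3] Q2=[]
t=25-26: P4@Q0 runs 1, rem=4, I/O yield, promote→Q0. Q0=[P4] Q1=[P1,P3] Q2=[]
t=26-27: P4@Q0 runs 1, rem=3, I/O yield, promote→Q0. Q0=[P4] Q1=[P1,P3] Q2=[]
t=27-28: P4@Q0 runs 1, rem=2, I/O yield, promote→Q0. Q0=[P4] Q1=[P1,P3] Q2=[]
t=28-29: P4@Q0 runs 1, rem=1, I/O yield, promote→Q0. Q0=[P4] Q1=[P1,P3] Q2=[]
t=29-30: P4@Q0 runs 1, rem=0, completes. Q0=[] Q1=[P1,P3] Q2=[]
t=30-34: P1@Q1 runs 4, rem=6, quantum used, demote→Q2. Q0=[] Q1=[P3] Q2=[P1]
t=34-35: P3@Q1 runs 1, rem=0, completes. Q0=[] Q1=[] Q2=[P1]
t=35-41: P1@Q2 runs 6, rem=0, completes. Q0=[] Q1=[] Q2=[]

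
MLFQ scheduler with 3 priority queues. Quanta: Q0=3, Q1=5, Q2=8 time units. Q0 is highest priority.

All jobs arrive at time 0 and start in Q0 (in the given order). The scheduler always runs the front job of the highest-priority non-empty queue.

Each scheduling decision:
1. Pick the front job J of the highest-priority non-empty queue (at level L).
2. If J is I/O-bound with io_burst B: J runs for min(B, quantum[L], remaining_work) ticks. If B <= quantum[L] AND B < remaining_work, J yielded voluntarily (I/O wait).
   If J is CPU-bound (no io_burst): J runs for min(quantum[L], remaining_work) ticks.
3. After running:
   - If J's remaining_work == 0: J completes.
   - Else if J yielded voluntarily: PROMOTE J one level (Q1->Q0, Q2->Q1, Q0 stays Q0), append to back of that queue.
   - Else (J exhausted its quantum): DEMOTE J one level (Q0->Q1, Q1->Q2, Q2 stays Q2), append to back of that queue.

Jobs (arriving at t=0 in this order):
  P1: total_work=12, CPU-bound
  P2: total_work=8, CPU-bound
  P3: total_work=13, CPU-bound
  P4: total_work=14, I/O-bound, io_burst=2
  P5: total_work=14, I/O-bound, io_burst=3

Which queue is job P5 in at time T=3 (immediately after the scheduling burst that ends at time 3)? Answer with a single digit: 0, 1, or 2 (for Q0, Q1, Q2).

t=0-3: P1@Q0 runs 3, rem=9, quantum used, demote→Q1. Q0=[P2,P3,P4,P5] Q1=[P1] Q2=[]
t=3-6: P2@Q0 runs 3, rem=5, quantum used, demote→Q1. Q0=[P3,P4,P5] Q1=[P1,P2] Q2=[]
t=6-9: P3@Q0 runs 3, rem=10, quantum used, demote→Q1. Q0=[P4,P5] Q1=[P1,P2,P3] Q2=[]
t=9-11: P4@Q0 runs 2, rem=12, I/O yield, promote→Q0. Q0=[P5,P4] Q1=[P1,P2,P3] Q2=[]
t=11-14: P5@Q0 runs 3, rem=11, I/O yield, promote→Q0. Q0=[P4,P5] Q1=[P1,P2,P3] Q2=[]
t=14-16: P4@Q0 runs 2, rem=10, I/O yield, promote→Q0. Q0=[P5,P4] Q1=[P1,P2,P3] Q2=[]
t=16-19: P5@Q0 runs 3, rem=8, I/O yield, promote→Q0. Q0=[P4,P5] Q1=[P1,P2,P3] Q2=[]
t=19-21: P4@Q0 runs 2, rem=8, I/O yield, promote→Q0. Q0=[P5,P4] Q1=[P1,P2,P3] Q2=[]
t=21-24: P5@Q0 runs 3, rem=5, I/O yield, promote→Q0. Q0=[P4,P5] Q1=[P1,P2,P3] Q2=[]
t=24-26: P4@Q0 runs 2, rem=6, I/O yield, promote→Q0. Q0=[P5,P4] Q1=[P1,P2,P3] Q2=[]
t=26-29: P5@Q0 runs 3, rem=2, I/O yield, promote→Q0. Q0=[P4,P5] Q1=[P1,P2,P3] Q2=[]
t=29-31: P4@Q0 runs 2, rem=4, I/O yield, promote→Q0. Q0=[P5,P4] Q1=[P1,P2,P3] Q2=[]
t=31-33: P5@Q0 runs 2, rem=0, completes. Q0=[P4] Q1=[P1,P2,P3] Q2=[]
t=33-35: P4@Q0 runs 2, rem=2, I/O yield, promote→Q0. Q0=[P4] Q1=[P1,P2,P3] Q2=[]
t=35-37: P4@Q0 runs 2, rem=0, completes. Q0=[] Q1=[P1,P2,P3] Q2=[]
t=37-42: P1@Q1 runs 5, rem=4, quantum used, demote→Q2. Q0=[] Q1=[P2,P3] Q2=[P1]
t=42-47: P2@Q1 runs 5, rem=0, completes. Q0=[] Q1=[P3] Q2=[P1]
t=47-52: P3@Q1 runs 5, rem=5, quantum used, demote→Q2. Q0=[] Q1=[] Q2=[P1,P3]
t=52-56: P1@Q2 runs 4, rem=0, completes. Q0=[] Q1=[] Q2=[P3]
t=56-61: P3@Q2 runs 5, rem=0, completes. Q0=[] Q1=[] Q2=[]

Answer: 0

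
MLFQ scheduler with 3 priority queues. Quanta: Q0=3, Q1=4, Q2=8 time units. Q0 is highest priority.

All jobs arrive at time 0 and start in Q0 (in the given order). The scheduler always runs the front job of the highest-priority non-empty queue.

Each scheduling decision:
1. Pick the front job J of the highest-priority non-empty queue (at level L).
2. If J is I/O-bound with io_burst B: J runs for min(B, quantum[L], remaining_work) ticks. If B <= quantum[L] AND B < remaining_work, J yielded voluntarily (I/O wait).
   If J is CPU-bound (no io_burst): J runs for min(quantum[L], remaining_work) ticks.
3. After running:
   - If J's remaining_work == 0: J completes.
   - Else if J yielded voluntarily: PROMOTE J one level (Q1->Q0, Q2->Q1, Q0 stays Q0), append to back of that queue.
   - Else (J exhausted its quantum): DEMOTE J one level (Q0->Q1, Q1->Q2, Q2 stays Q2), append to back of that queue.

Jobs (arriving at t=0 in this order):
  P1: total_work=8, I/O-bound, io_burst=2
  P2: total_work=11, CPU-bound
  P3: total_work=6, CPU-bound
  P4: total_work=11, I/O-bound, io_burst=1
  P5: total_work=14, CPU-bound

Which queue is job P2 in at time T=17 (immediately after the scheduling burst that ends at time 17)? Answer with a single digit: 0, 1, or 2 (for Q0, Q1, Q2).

t=0-2: P1@Q0 runs 2, rem=6, I/O yield, promote→Q0. Q0=[P2,P3,P4,P5,P1] Q1=[] Q2=[]
t=2-5: P2@Q0 runs 3, rem=8, quantum used, demote→Q1. Q0=[P3,P4,P5,P1] Q1=[P2] Q2=[]
t=5-8: P3@Q0 runs 3, rem=3, quantum used, demote→Q1. Q0=[P4,P5,P1] Q1=[P2,P3] Q2=[]
t=8-9: P4@Q0 runs 1, rem=10, I/O yield, promote→Q0. Q0=[P5,P1,P4] Q1=[P2,P3] Q2=[]
t=9-12: P5@Q0 runs 3, rem=11, quantum used, demote→Q1. Q0=[P1,P4] Q1=[P2,P3,P5] Q2=[]
t=12-14: P1@Q0 runs 2, rem=4, I/O yield, promote→Q0. Q0=[P4,P1] Q1=[P2,P3,P5] Q2=[]
t=14-15: P4@Q0 runs 1, rem=9, I/O yield, promote→Q0. Q0=[P1,P4] Q1=[P2,P3,P5] Q2=[]
t=15-17: P1@Q0 runs 2, rem=2, I/O yield, promote→Q0. Q0=[P4,P1] Q1=[P2,P3,P5] Q2=[]
t=17-18: P4@Q0 runs 1, rem=8, I/O yield, promote→Q0. Q0=[P1,P4] Q1=[P2,P3,P5] Q2=[]
t=18-20: P1@Q0 runs 2, rem=0, completes. Q0=[P4] Q1=[P2,P3,P5] Q2=[]
t=20-21: P4@Q0 runs 1, rem=7, I/O yield, promote→Q0. Q0=[P4] Q1=[P2,P3,P5] Q2=[]
t=21-22: P4@Q0 runs 1, rem=6, I/O yield, promote→Q0. Q0=[P4] Q1=[P2,P3,P5] Q2=[]
t=22-23: P4@Q0 runs 1, rem=5, I/O yield, promote→Q0. Q0=[P4] Q1=[P2,P3,P5] Q2=[]
t=23-24: P4@Q0 runs 1, rem=4, I/O yield, promote→Q0. Q0=[P4] Q1=[P2,P3,P5] Q2=[]
t=24-25: P4@Q0 runs 1, rem=3, I/O yield, promote→Q0. Q0=[P4] Q1=[P2,P3,P5] Q2=[]
t=25-26: P4@Q0 runs 1, rem=2, I/O yield, promote→Q0. Q0=[P4] Q1=[P2,P3,P5] Q2=[]
t=26-27: P4@Q0 runs 1, rem=1, I/O yield, promote→Q0. Q0=[P4] Q1=[P2,P3,P5] Q2=[]
t=27-28: P4@Q0 runs 1, rem=0, completes. Q0=[] Q1=[P2,P3,P5] Q2=[]
t=28-32: P2@Q1 runs 4, rem=4, quantum used, demote→Q2. Q0=[] Q1=[P3,P5] Q2=[P2]
t=32-35: P3@Q1 runs 3, rem=0, completes. Q0=[] Q1=[P5] Q2=[P2]
t=35-39: P5@Q1 runs 4, rem=7, quantum used, demote→Q2. Q0=[] Q1=[] Q2=[P2,P5]
t=39-43: P2@Q2 runs 4, rem=0, completes. Q0=[] Q1=[] Q2=[P5]
t=43-50: P5@Q2 runs 7, rem=0, completes. Q0=[] Q1=[] Q2=[]

Answer: 1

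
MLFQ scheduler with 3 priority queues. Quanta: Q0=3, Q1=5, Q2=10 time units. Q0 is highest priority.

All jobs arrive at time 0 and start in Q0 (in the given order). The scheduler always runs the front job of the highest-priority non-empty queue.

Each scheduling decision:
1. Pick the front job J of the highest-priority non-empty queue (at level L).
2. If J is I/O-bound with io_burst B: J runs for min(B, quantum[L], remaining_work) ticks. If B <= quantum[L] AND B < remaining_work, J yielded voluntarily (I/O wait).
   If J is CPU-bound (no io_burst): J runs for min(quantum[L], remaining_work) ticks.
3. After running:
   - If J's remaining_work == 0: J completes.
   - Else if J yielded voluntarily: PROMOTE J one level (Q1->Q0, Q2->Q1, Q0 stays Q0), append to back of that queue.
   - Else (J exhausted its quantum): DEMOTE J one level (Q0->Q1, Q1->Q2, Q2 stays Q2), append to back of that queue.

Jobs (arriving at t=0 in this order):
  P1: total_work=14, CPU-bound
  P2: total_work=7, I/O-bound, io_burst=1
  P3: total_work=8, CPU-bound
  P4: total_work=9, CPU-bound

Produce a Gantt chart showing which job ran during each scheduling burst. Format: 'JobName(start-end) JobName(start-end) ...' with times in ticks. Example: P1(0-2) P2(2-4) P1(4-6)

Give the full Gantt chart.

Answer: P1(0-3) P2(3-4) P3(4-7) P4(7-10) P2(10-11) P2(11-12) P2(12-13) P2(13-14) P2(14-15) P2(15-16) P1(16-21) P3(21-26) P4(26-31) P1(31-37) P4(37-38)

Derivation:
t=0-3: P1@Q0 runs 3, rem=11, quantum used, demote→Q1. Q0=[P2,P3,P4] Q1=[P1] Q2=[]
t=3-4: P2@Q0 runs 1, rem=6, I/O yield, promote→Q0. Q0=[P3,P4,P2] Q1=[P1] Q2=[]
t=4-7: P3@Q0 runs 3, rem=5, quantum used, demote→Q1. Q0=[P4,P2] Q1=[P1,P3] Q2=[]
t=7-10: P4@Q0 runs 3, rem=6, quantum used, demote→Q1. Q0=[P2] Q1=[P1,P3,P4] Q2=[]
t=10-11: P2@Q0 runs 1, rem=5, I/O yield, promote→Q0. Q0=[P2] Q1=[P1,P3,P4] Q2=[]
t=11-12: P2@Q0 runs 1, rem=4, I/O yield, promote→Q0. Q0=[P2] Q1=[P1,P3,P4] Q2=[]
t=12-13: P2@Q0 runs 1, rem=3, I/O yield, promote→Q0. Q0=[P2] Q1=[P1,P3,P4] Q2=[]
t=13-14: P2@Q0 runs 1, rem=2, I/O yield, promote→Q0. Q0=[P2] Q1=[P1,P3,P4] Q2=[]
t=14-15: P2@Q0 runs 1, rem=1, I/O yield, promote→Q0. Q0=[P2] Q1=[P1,P3,P4] Q2=[]
t=15-16: P2@Q0 runs 1, rem=0, completes. Q0=[] Q1=[P1,P3,P4] Q2=[]
t=16-21: P1@Q1 runs 5, rem=6, quantum used, demote→Q2. Q0=[] Q1=[P3,P4] Q2=[P1]
t=21-26: P3@Q1 runs 5, rem=0, completes. Q0=[] Q1=[P4] Q2=[P1]
t=26-31: P4@Q1 runs 5, rem=1, quantum used, demote→Q2. Q0=[] Q1=[] Q2=[P1,P4]
t=31-37: P1@Q2 runs 6, rem=0, completes. Q0=[] Q1=[] Q2=[P4]
t=37-38: P4@Q2 runs 1, rem=0, completes. Q0=[] Q1=[] Q2=[]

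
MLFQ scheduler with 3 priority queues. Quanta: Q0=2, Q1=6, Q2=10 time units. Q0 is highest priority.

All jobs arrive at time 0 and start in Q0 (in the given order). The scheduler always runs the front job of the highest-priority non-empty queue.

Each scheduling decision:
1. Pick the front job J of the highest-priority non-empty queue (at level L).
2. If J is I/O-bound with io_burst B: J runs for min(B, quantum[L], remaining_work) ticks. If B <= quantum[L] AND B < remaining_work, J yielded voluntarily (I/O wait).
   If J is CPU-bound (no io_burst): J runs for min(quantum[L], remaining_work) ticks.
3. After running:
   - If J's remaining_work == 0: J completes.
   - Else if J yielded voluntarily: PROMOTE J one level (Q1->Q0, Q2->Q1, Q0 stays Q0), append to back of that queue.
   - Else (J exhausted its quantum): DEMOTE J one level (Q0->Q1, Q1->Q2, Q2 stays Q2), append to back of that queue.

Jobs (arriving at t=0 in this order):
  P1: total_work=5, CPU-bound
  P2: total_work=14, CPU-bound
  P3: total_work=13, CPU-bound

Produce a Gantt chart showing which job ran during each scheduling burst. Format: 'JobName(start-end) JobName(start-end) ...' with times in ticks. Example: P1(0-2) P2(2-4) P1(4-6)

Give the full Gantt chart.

t=0-2: P1@Q0 runs 2, rem=3, quantum used, demote→Q1. Q0=[P2,P3] Q1=[P1] Q2=[]
t=2-4: P2@Q0 runs 2, rem=12, quantum used, demote→Q1. Q0=[P3] Q1=[P1,P2] Q2=[]
t=4-6: P3@Q0 runs 2, rem=11, quantum used, demote→Q1. Q0=[] Q1=[P1,P2,P3] Q2=[]
t=6-9: P1@Q1 runs 3, rem=0, completes. Q0=[] Q1=[P2,P3] Q2=[]
t=9-15: P2@Q1 runs 6, rem=6, quantum used, demote→Q2. Q0=[] Q1=[P3] Q2=[P2]
t=15-21: P3@Q1 runs 6, rem=5, quantum used, demote→Q2. Q0=[] Q1=[] Q2=[P2,P3]
t=21-27: P2@Q2 runs 6, rem=0, completes. Q0=[] Q1=[] Q2=[P3]
t=27-32: P3@Q2 runs 5, rem=0, completes. Q0=[] Q1=[] Q2=[]

Answer: P1(0-2) P2(2-4) P3(4-6) P1(6-9) P2(9-15) P3(15-21) P2(21-27) P3(27-32)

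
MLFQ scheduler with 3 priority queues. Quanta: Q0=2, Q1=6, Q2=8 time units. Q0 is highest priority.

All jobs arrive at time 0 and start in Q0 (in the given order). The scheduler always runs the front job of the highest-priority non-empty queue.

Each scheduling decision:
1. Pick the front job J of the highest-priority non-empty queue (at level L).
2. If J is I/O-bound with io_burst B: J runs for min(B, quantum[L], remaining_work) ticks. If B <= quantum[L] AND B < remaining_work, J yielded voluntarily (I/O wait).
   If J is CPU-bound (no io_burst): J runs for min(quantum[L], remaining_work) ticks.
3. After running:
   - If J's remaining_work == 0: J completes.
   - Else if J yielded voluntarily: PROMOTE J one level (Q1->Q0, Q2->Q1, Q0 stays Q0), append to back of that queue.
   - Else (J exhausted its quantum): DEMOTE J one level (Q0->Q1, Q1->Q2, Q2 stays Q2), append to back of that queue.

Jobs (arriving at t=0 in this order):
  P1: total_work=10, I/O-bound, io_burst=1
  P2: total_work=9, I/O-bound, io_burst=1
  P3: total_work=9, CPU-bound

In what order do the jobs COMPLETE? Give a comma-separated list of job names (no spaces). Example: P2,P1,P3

Answer: P2,P1,P3

Derivation:
t=0-1: P1@Q0 runs 1, rem=9, I/O yield, promote→Q0. Q0=[P2,P3,P1] Q1=[] Q2=[]
t=1-2: P2@Q0 runs 1, rem=8, I/O yield, promote→Q0. Q0=[P3,P1,P2] Q1=[] Q2=[]
t=2-4: P3@Q0 runs 2, rem=7, quantum used, demote→Q1. Q0=[P1,P2] Q1=[P3] Q2=[]
t=4-5: P1@Q0 runs 1, rem=8, I/O yield, promote→Q0. Q0=[P2,P1] Q1=[P3] Q2=[]
t=5-6: P2@Q0 runs 1, rem=7, I/O yield, promote→Q0. Q0=[P1,P2] Q1=[P3] Q2=[]
t=6-7: P1@Q0 runs 1, rem=7, I/O yield, promote→Q0. Q0=[P2,P1] Q1=[P3] Q2=[]
t=7-8: P2@Q0 runs 1, rem=6, I/O yield, promote→Q0. Q0=[P1,P2] Q1=[P3] Q2=[]
t=8-9: P1@Q0 runs 1, rem=6, I/O yield, promote→Q0. Q0=[P2,P1] Q1=[P3] Q2=[]
t=9-10: P2@Q0 runs 1, rem=5, I/O yield, promote→Q0. Q0=[P1,P2] Q1=[P3] Q2=[]
t=10-11: P1@Q0 runs 1, rem=5, I/O yield, promote→Q0. Q0=[P2,P1] Q1=[P3] Q2=[]
t=11-12: P2@Q0 runs 1, rem=4, I/O yield, promote→Q0. Q0=[P1,P2] Q1=[P3] Q2=[]
t=12-13: P1@Q0 runs 1, rem=4, I/O yield, promote→Q0. Q0=[P2,P1] Q1=[P3] Q2=[]
t=13-14: P2@Q0 runs 1, rem=3, I/O yield, promote→Q0. Q0=[P1,P2] Q1=[P3] Q2=[]
t=14-15: P1@Q0 runs 1, rem=3, I/O yield, promote→Q0. Q0=[P2,P1] Q1=[P3] Q2=[]
t=15-16: P2@Q0 runs 1, rem=2, I/O yield, promote→Q0. Q0=[P1,P2] Q1=[P3] Q2=[]
t=16-17: P1@Q0 runs 1, rem=2, I/O yield, promote→Q0. Q0=[P2,P1] Q1=[P3] Q2=[]
t=17-18: P2@Q0 runs 1, rem=1, I/O yield, promote→Q0. Q0=[P1,P2] Q1=[P3] Q2=[]
t=18-19: P1@Q0 runs 1, rem=1, I/O yield, promote→Q0. Q0=[P2,P1] Q1=[P3] Q2=[]
t=19-20: P2@Q0 runs 1, rem=0, completes. Q0=[P1] Q1=[P3] Q2=[]
t=20-21: P1@Q0 runs 1, rem=0, completes. Q0=[] Q1=[P3] Q2=[]
t=21-27: P3@Q1 runs 6, rem=1, quantum used, demote→Q2. Q0=[] Q1=[] Q2=[P3]
t=27-28: P3@Q2 runs 1, rem=0, completes. Q0=[] Q1=[] Q2=[]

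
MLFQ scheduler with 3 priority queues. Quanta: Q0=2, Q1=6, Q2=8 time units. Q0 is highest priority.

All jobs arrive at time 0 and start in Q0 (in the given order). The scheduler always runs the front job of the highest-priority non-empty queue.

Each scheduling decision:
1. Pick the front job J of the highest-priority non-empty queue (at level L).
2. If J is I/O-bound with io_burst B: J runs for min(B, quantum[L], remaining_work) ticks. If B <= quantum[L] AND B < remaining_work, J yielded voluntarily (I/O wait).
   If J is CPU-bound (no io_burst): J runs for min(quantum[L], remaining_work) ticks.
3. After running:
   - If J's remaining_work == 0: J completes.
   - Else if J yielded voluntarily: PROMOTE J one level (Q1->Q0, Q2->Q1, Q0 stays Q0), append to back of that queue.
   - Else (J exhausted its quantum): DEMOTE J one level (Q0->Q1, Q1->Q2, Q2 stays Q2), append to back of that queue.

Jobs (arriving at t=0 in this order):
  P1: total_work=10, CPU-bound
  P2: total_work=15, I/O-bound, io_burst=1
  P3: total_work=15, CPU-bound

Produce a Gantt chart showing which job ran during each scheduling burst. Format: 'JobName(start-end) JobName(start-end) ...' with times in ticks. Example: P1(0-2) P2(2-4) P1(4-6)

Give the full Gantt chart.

t=0-2: P1@Q0 runs 2, rem=8, quantum used, demote→Q1. Q0=[P2,P3] Q1=[P1] Q2=[]
t=2-3: P2@Q0 runs 1, rem=14, I/O yield, promote→Q0. Q0=[P3,P2] Q1=[P1] Q2=[]
t=3-5: P3@Q0 runs 2, rem=13, quantum used, demote→Q1. Q0=[P2] Q1=[P1,P3] Q2=[]
t=5-6: P2@Q0 runs 1, rem=13, I/O yield, promote→Q0. Q0=[P2] Q1=[P1,P3] Q2=[]
t=6-7: P2@Q0 runs 1, rem=12, I/O yield, promote→Q0. Q0=[P2] Q1=[P1,P3] Q2=[]
t=7-8: P2@Q0 runs 1, rem=11, I/O yield, promote→Q0. Q0=[P2] Q1=[P1,P3] Q2=[]
t=8-9: P2@Q0 runs 1, rem=10, I/O yield, promote→Q0. Q0=[P2] Q1=[P1,P3] Q2=[]
t=9-10: P2@Q0 runs 1, rem=9, I/O yield, promote→Q0. Q0=[P2] Q1=[P1,P3] Q2=[]
t=10-11: P2@Q0 runs 1, rem=8, I/O yield, promote→Q0. Q0=[P2] Q1=[P1,P3] Q2=[]
t=11-12: P2@Q0 runs 1, rem=7, I/O yield, promote→Q0. Q0=[P2] Q1=[P1,P3] Q2=[]
t=12-13: P2@Q0 runs 1, rem=6, I/O yield, promote→Q0. Q0=[P2] Q1=[P1,P3] Q2=[]
t=13-14: P2@Q0 runs 1, rem=5, I/O yield, promote→Q0. Q0=[P2] Q1=[P1,P3] Q2=[]
t=14-15: P2@Q0 runs 1, rem=4, I/O yield, promote→Q0. Q0=[P2] Q1=[P1,P3] Q2=[]
t=15-16: P2@Q0 runs 1, rem=3, I/O yield, promote→Q0. Q0=[P2] Q1=[P1,P3] Q2=[]
t=16-17: P2@Q0 runs 1, rem=2, I/O yield, promote→Q0. Q0=[P2] Q1=[P1,P3] Q2=[]
t=17-18: P2@Q0 runs 1, rem=1, I/O yield, promote→Q0. Q0=[P2] Q1=[P1,P3] Q2=[]
t=18-19: P2@Q0 runs 1, rem=0, completes. Q0=[] Q1=[P1,P3] Q2=[]
t=19-25: P1@Q1 runs 6, rem=2, quantum used, demote→Q2. Q0=[] Q1=[P3] Q2=[P1]
t=25-31: P3@Q1 runs 6, rem=7, quantum used, demote→Q2. Q0=[] Q1=[] Q2=[P1,P3]
t=31-33: P1@Q2 runs 2, rem=0, completes. Q0=[] Q1=[] Q2=[P3]
t=33-40: P3@Q2 runs 7, rem=0, completes. Q0=[] Q1=[] Q2=[]

Answer: P1(0-2) P2(2-3) P3(3-5) P2(5-6) P2(6-7) P2(7-8) P2(8-9) P2(9-10) P2(10-11) P2(11-12) P2(12-13) P2(13-14) P2(14-15) P2(15-16) P2(16-17) P2(17-18) P2(18-19) P1(19-25) P3(25-31) P1(31-33) P3(33-40)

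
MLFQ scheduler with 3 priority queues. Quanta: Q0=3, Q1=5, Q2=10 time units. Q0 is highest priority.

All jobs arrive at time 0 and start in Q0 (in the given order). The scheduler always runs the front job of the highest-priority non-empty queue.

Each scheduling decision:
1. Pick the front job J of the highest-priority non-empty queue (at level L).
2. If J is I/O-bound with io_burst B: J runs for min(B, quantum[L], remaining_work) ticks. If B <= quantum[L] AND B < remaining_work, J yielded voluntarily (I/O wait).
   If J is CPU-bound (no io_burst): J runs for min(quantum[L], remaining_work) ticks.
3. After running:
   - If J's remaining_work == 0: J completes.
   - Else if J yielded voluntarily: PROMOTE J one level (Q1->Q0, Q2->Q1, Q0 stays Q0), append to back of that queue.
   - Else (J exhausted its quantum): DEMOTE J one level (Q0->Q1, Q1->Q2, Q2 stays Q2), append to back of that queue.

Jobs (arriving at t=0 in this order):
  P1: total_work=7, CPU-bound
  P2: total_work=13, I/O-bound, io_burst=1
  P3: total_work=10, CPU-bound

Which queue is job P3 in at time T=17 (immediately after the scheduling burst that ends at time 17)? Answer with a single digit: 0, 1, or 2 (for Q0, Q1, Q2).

t=0-3: P1@Q0 runs 3, rem=4, quantum used, demote→Q1. Q0=[P2,P3] Q1=[P1] Q2=[]
t=3-4: P2@Q0 runs 1, rem=12, I/O yield, promote→Q0. Q0=[P3,P2] Q1=[P1] Q2=[]
t=4-7: P3@Q0 runs 3, rem=7, quantum used, demote→Q1. Q0=[P2] Q1=[P1,P3] Q2=[]
t=7-8: P2@Q0 runs 1, rem=11, I/O yield, promote→Q0. Q0=[P2] Q1=[P1,P3] Q2=[]
t=8-9: P2@Q0 runs 1, rem=10, I/O yield, promote→Q0. Q0=[P2] Q1=[P1,P3] Q2=[]
t=9-10: P2@Q0 runs 1, rem=9, I/O yield, promote→Q0. Q0=[P2] Q1=[P1,P3] Q2=[]
t=10-11: P2@Q0 runs 1, rem=8, I/O yield, promote→Q0. Q0=[P2] Q1=[P1,P3] Q2=[]
t=11-12: P2@Q0 runs 1, rem=7, I/O yield, promote→Q0. Q0=[P2] Q1=[P1,P3] Q2=[]
t=12-13: P2@Q0 runs 1, rem=6, I/O yield, promote→Q0. Q0=[P2] Q1=[P1,P3] Q2=[]
t=13-14: P2@Q0 runs 1, rem=5, I/O yield, promote→Q0. Q0=[P2] Q1=[P1,P3] Q2=[]
t=14-15: P2@Q0 runs 1, rem=4, I/O yield, promote→Q0. Q0=[P2] Q1=[P1,P3] Q2=[]
t=15-16: P2@Q0 runs 1, rem=3, I/O yield, promote→Q0. Q0=[P2] Q1=[P1,P3] Q2=[]
t=16-17: P2@Q0 runs 1, rem=2, I/O yield, promote→Q0. Q0=[P2] Q1=[P1,P3] Q2=[]
t=17-18: P2@Q0 runs 1, rem=1, I/O yield, promote→Q0. Q0=[P2] Q1=[P1,P3] Q2=[]
t=18-19: P2@Q0 runs 1, rem=0, completes. Q0=[] Q1=[P1,P3] Q2=[]
t=19-23: P1@Q1 runs 4, rem=0, completes. Q0=[] Q1=[P3] Q2=[]
t=23-28: P3@Q1 runs 5, rem=2, quantum used, demote→Q2. Q0=[] Q1=[] Q2=[P3]
t=28-30: P3@Q2 runs 2, rem=0, completes. Q0=[] Q1=[] Q2=[]

Answer: 1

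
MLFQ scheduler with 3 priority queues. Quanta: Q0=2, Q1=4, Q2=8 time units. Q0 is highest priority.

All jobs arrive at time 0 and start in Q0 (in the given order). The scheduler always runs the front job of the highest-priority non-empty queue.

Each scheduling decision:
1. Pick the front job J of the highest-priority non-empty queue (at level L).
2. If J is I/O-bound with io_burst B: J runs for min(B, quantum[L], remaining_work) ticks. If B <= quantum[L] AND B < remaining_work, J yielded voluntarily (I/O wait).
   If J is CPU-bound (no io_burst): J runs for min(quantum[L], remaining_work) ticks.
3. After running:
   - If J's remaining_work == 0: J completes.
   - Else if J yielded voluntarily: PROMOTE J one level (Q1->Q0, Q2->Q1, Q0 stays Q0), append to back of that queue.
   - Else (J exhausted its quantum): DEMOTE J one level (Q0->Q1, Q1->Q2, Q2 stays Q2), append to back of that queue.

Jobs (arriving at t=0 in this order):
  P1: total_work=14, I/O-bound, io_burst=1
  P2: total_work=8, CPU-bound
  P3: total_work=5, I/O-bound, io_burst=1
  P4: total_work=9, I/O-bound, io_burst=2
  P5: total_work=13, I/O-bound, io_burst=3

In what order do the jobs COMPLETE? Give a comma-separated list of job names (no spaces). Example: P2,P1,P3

t=0-1: P1@Q0 runs 1, rem=13, I/O yield, promote→Q0. Q0=[P2,P3,P4,P5,P1] Q1=[] Q2=[]
t=1-3: P2@Q0 runs 2, rem=6, quantum used, demote→Q1. Q0=[P3,P4,P5,P1] Q1=[P2] Q2=[]
t=3-4: P3@Q0 runs 1, rem=4, I/O yield, promote→Q0. Q0=[P4,P5,P1,P3] Q1=[P2] Q2=[]
t=4-6: P4@Q0 runs 2, rem=7, I/O yield, promote→Q0. Q0=[P5,P1,P3,P4] Q1=[P2] Q2=[]
t=6-8: P5@Q0 runs 2, rem=11, quantum used, demote→Q1. Q0=[P1,P3,P4] Q1=[P2,P5] Q2=[]
t=8-9: P1@Q0 runs 1, rem=12, I/O yield, promote→Q0. Q0=[P3,P4,P1] Q1=[P2,P5] Q2=[]
t=9-10: P3@Q0 runs 1, rem=3, I/O yield, promote→Q0. Q0=[P4,P1,P3] Q1=[P2,P5] Q2=[]
t=10-12: P4@Q0 runs 2, rem=5, I/O yield, promote→Q0. Q0=[P1,P3,P4] Q1=[P2,P5] Q2=[]
t=12-13: P1@Q0 runs 1, rem=11, I/O yield, promote→Q0. Q0=[P3,P4,P1] Q1=[P2,P5] Q2=[]
t=13-14: P3@Q0 runs 1, rem=2, I/O yield, promote→Q0. Q0=[P4,P1,P3] Q1=[P2,P5] Q2=[]
t=14-16: P4@Q0 runs 2, rem=3, I/O yield, promote→Q0. Q0=[P1,P3,P4] Q1=[P2,P5] Q2=[]
t=16-17: P1@Q0 runs 1, rem=10, I/O yield, promote→Q0. Q0=[P3,P4,P1] Q1=[P2,P5] Q2=[]
t=17-18: P3@Q0 runs 1, rem=1, I/O yield, promote→Q0. Q0=[P4,P1,P3] Q1=[P2,P5] Q2=[]
t=18-20: P4@Q0 runs 2, rem=1, I/O yield, promote→Q0. Q0=[P1,P3,P4] Q1=[P2,P5] Q2=[]
t=20-21: P1@Q0 runs 1, rem=9, I/O yield, promote→Q0. Q0=[P3,P4,P1] Q1=[P2,P5] Q2=[]
t=21-22: P3@Q0 runs 1, rem=0, completes. Q0=[P4,P1] Q1=[P2,P5] Q2=[]
t=22-23: P4@Q0 runs 1, rem=0, completes. Q0=[P1] Q1=[P2,P5] Q2=[]
t=23-24: P1@Q0 runs 1, rem=8, I/O yield, promote→Q0. Q0=[P1] Q1=[P2,P5] Q2=[]
t=24-25: P1@Q0 runs 1, rem=7, I/O yield, promote→Q0. Q0=[P1] Q1=[P2,P5] Q2=[]
t=25-26: P1@Q0 runs 1, rem=6, I/O yield, promote→Q0. Q0=[P1] Q1=[P2,P5] Q2=[]
t=26-27: P1@Q0 runs 1, rem=5, I/O yield, promote→Q0. Q0=[P1] Q1=[P2,P5] Q2=[]
t=27-28: P1@Q0 runs 1, rem=4, I/O yield, promote→Q0. Q0=[P1] Q1=[P2,P5] Q2=[]
t=28-29: P1@Q0 runs 1, rem=3, I/O yield, promote→Q0. Q0=[P1] Q1=[P2,P5] Q2=[]
t=29-30: P1@Q0 runs 1, rem=2, I/O yield, promote→Q0. Q0=[P1] Q1=[P2,P5] Q2=[]
t=30-31: P1@Q0 runs 1, rem=1, I/O yield, promote→Q0. Q0=[P1] Q1=[P2,P5] Q2=[]
t=31-32: P1@Q0 runs 1, rem=0, completes. Q0=[] Q1=[P2,P5] Q2=[]
t=32-36: P2@Q1 runs 4, rem=2, quantum used, demote→Q2. Q0=[] Q1=[P5] Q2=[P2]
t=36-39: P5@Q1 runs 3, rem=8, I/O yield, promote→Q0. Q0=[P5] Q1=[] Q2=[P2]
t=39-41: P5@Q0 runs 2, rem=6, quantum used, demote→Q1. Q0=[] Q1=[P5] Q2=[P2]
t=41-44: P5@Q1 runs 3, rem=3, I/O yield, promote→Q0. Q0=[P5] Q1=[] Q2=[P2]
t=44-46: P5@Q0 runs 2, rem=1, quantum used, demote→Q1. Q0=[] Q1=[P5] Q2=[P2]
t=46-47: P5@Q1 runs 1, rem=0, completes. Q0=[] Q1=[] Q2=[P2]
t=47-49: P2@Q2 runs 2, rem=0, completes. Q0=[] Q1=[] Q2=[]

Answer: P3,P4,P1,P5,P2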